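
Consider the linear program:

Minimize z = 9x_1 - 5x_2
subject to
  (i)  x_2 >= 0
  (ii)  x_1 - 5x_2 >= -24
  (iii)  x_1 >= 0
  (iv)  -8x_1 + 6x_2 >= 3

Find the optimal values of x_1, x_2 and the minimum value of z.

x_1 = 0, x_2 = 24/5, minimum z = -24

Feasible corners and z = 9x_1 - 5x_2:
  (0, 24/5) → z = -24
  (129/34, 189/34) → z = 108/17
  (0, 1/2) → z = -5/2

At the optimal vertex, x_1 - 5x_2 = -24 and x_1 = 0.
Solving simultaneously gives x_1 = 0, x_2 = 24/5.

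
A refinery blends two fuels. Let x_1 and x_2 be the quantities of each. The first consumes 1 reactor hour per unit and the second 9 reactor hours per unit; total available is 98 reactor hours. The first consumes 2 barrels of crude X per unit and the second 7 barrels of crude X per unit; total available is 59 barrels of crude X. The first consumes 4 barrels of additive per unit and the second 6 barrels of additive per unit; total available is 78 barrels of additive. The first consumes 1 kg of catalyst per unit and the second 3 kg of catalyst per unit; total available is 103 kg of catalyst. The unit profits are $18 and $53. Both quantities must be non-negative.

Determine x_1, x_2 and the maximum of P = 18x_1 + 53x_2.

Corner points and P = 18x_1 + 53x_2:
  (0, 0) → P = 0
  (0, 59/7) → P = 3127/7
  (39/2, 0) → P = 351
  (12, 5) → P = 481

The optimum lies where 2x_1 + 7x_2 = 59 and 4x_1 + 6x_2 = 78.
Solving simultaneously gives x_1 = 12, x_2 = 5.

x_1 = 12, x_2 = 5, maximum P = 481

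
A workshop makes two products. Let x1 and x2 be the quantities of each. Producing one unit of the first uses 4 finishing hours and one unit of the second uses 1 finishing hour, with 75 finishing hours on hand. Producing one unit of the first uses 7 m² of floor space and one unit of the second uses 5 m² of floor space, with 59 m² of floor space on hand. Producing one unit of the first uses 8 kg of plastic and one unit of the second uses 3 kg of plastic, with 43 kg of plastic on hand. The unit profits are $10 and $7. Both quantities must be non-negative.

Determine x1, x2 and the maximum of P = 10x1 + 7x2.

Vertices and P = 10x1 + 7x2:
  (0, 0) → P = 0
  (0, 59/5) → P = 413/5
  (43/8, 0) → P = 215/4
  (2, 9) → P = 83

x1 = 2, x2 = 9, maximum P = 83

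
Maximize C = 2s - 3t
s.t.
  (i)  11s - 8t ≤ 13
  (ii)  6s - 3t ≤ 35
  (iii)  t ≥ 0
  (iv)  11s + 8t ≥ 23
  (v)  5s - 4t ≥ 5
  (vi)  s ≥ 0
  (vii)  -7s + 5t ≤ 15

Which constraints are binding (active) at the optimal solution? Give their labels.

(i) and (iv)

Extreme points and C = 2s - 3t:
  (18/11, 5/8) → C = 123/88
  (3, 5/2) → C = -3/2
  (11/7, 5/7) → C = 1

The maximum is at (18/11, 5/8). Substituting into each constraint, equality holds for (i) and (iv); the remaining constraints have slack.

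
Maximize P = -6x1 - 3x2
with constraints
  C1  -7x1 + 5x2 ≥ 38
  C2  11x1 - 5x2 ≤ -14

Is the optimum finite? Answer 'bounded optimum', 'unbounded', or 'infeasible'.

unbounded

From the feasible point (6, 16), moving in the direction (-5, -7) keeps every constraint satisfied while P increases without bound.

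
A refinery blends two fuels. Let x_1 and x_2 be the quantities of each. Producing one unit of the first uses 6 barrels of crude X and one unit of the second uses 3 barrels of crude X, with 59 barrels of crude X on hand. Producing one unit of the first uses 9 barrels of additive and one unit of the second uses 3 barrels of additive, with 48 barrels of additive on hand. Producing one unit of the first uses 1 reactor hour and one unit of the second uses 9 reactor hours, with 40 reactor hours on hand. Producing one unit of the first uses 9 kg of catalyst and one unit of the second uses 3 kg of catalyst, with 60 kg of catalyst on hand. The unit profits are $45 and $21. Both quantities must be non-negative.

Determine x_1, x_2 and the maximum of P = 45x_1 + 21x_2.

Extreme points and P = 45x_1 + 21x_2:
  (0, 0) → P = 0
  (0, 40/9) → P = 280/3
  (16/3, 0) → P = 240
  (4, 4) → P = 264

At the optimal vertex, 9x_1 + 3x_2 = 48 and x_1 + 9x_2 = 40.
Solving simultaneously gives x_1 = 4, x_2 = 4.

x_1 = 4, x_2 = 4, maximum P = 264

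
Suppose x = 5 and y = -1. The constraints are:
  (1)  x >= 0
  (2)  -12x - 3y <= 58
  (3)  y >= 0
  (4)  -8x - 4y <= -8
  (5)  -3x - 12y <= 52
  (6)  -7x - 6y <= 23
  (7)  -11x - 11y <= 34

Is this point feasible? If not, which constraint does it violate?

not feasible — violates (3)

Constraint (3): y = -1, which is not ≥ 0. All other constraints are satisfied.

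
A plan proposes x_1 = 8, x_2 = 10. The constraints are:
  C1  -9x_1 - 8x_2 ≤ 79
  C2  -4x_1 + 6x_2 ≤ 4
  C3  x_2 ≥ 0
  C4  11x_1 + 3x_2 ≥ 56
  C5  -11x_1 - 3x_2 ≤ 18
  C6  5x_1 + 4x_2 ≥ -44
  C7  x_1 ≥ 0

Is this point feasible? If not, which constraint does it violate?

not feasible — violates C2

Constraint C2: -4x_1 + 6x_2 = 28, which is not ≤ 4. All other constraints are satisfied.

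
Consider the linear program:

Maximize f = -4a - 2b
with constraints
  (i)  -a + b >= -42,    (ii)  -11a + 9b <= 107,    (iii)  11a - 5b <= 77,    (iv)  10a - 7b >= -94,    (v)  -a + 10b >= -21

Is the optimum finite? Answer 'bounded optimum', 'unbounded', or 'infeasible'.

bounded optimum

Corner points and f = -4a - 2b:
  (307/11, 46) → f = -2240/11
  (-97/13, 36/13) → f = 316/13
  (19/3, -22/15) → f = -112/5
  (-1087/93, -304/93) → f = 1652/31
The feasible region has finitely many vertices and no improving ray; the maximum is 1652/31 at (-1087/93, -304/93).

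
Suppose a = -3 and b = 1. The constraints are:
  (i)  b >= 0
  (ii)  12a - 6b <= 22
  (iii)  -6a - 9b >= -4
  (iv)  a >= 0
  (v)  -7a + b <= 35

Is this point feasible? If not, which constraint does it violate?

not feasible — violates (iv)

Constraint (iv): a = -3, which is not ≥ 0. All other constraints are satisfied.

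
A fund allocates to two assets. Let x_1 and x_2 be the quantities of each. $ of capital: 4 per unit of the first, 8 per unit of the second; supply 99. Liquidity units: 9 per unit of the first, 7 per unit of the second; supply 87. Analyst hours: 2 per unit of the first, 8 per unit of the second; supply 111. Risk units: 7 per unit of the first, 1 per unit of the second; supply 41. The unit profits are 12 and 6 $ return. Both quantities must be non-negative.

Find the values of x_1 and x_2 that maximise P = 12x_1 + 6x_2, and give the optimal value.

x_1 = 5, x_2 = 6, maximum P = 96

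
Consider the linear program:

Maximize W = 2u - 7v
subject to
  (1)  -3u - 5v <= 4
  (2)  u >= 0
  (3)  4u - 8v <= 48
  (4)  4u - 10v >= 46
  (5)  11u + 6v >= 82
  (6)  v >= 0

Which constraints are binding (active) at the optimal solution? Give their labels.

(3) and (6)

Extreme points and W = 2u - 7v:
  (14, 1) → W = 21
  (12, 0) → W = 24
  (23/2, 0) → W = 23

The maximum is at (12, 0). Substituting into each constraint, equality holds for (3) and (6); the remaining constraints have slack.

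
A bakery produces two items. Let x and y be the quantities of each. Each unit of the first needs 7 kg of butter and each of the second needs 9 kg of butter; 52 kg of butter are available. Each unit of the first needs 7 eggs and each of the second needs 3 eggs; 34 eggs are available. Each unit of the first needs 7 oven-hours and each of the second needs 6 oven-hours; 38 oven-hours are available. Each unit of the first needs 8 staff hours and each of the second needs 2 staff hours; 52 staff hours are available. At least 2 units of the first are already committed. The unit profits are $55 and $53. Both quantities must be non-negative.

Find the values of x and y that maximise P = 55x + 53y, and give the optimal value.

Feasible corners and P = 55x + 53y:
  (34/7, 0) → P = 1870/7
  (2, 0) → P = 110
  (30/7, 4/3) → P = 6434/21
  (2, 4) → P = 322

At the optimal vertex, 7x + 6y = 38 and x = 2.
Solving simultaneously gives x = 2, y = 4.

x = 2, y = 4, maximum P = 322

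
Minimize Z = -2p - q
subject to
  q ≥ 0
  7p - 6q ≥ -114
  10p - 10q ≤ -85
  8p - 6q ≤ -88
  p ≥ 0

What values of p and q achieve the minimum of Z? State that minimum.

Corner points and Z = -2p - q:
  (26, 148/3) → Z = -304/3
  (0, 19) → Z = -19
  (0, 44/3) → Z = -44/3

The binding constraints are 7p - 6q = -114 and 8p - 6q = -88.
Solving simultaneously gives p = 26, q = 148/3.

p = 26, q = 148/3, minimum Z = -304/3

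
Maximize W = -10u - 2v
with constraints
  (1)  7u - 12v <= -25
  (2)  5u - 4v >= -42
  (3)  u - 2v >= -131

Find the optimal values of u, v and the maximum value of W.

Corner points and W = -10u - 2v:
  (-101/8, -169/32) → W = 2189/16
  (761, 446) → W = -8502
  (220/3, 613/6) → W = -2813/3

The binding constraints are 7u - 12v = -25 and 5u - 4v = -42.
Solving simultaneously gives u = -101/8, v = -169/32.

u = -101/8, v = -169/32, maximum W = 2189/16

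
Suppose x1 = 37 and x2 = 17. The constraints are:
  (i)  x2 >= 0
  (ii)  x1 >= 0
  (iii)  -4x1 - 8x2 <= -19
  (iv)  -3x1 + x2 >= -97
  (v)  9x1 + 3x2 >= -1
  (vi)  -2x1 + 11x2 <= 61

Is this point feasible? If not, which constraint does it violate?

Constraint (vi): -2x1 + 11x2 = 113, which is not ≤ 61. All other constraints are satisfied.

not feasible — violates (vi)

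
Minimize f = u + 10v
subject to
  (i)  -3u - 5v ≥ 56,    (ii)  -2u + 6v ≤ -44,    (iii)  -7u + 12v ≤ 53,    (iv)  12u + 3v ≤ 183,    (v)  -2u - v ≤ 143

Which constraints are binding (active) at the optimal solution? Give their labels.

Corner points and f = u + 10v:
  (-29/7, -61/7) → f = -639/7
  (361/17, -407/17) → f = -3709/17
  (-47, -23) → f = -277
  (-1769/31, -895/31) → f = -10719/31
  (102, -347) → f = -3368

The minimum is at (102, -347). Substituting into each constraint, equality holds for (iv) and (v); the remaining constraints have slack.

(iv) and (v)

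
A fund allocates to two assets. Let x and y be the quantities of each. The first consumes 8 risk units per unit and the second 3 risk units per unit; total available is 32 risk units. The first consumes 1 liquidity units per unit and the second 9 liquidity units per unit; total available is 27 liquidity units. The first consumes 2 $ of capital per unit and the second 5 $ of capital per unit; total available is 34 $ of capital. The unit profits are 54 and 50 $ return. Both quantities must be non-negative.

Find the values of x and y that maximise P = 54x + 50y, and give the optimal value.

x = 3, y = 8/3, maximum P = 886/3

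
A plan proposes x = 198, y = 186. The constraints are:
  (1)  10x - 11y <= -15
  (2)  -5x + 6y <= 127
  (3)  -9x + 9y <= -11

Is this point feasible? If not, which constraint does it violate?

feasible

(1): -66 ≤ -15 ✓
(2): 126 ≤ 127 ✓
(3): -108 ≤ -11 ✓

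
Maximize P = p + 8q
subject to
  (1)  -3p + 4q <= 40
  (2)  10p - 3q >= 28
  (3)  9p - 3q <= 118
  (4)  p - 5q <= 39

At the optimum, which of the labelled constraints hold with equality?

(1) and (3)

Corner points and P = p + 8q:
  (232/31, 484/31) → P = 4104/31
  (592/27, 238/9) → P = 6304/27
  (23/47, -362/47) → P = -2873/47
  (473/42, -233/42) → P = -1391/42

The maximum is at (592/27, 238/9). Substituting into each constraint, equality holds for (1) and (3); the remaining constraints have slack.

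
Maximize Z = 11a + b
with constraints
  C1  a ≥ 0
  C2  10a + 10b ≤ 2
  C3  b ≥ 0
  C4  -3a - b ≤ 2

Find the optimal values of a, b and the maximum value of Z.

a = 1/5, b = 0, maximum Z = 11/5

Corner points and Z = 11a + b:
  (0, 1/5) → Z = 1/5
  (0, 0) → Z = 0
  (1/5, 0) → Z = 11/5

At the optimal vertex, 10a + 10b = 2 and b = 0.
Solving simultaneously gives a = 1/5, b = 0.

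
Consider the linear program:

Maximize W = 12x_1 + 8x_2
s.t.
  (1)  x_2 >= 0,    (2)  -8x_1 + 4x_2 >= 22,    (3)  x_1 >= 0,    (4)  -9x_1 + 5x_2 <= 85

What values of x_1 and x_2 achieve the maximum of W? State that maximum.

Feasible corners and W = 12x_1 + 8x_2:
  (0, 11/2) → W = 44
  (115/2, 241/2) → W = 1654
  (0, 17) → W = 136

x_1 = 115/2, x_2 = 241/2, maximum W = 1654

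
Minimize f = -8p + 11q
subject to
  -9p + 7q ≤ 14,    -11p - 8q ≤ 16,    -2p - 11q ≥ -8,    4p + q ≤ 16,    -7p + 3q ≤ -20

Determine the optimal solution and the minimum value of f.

p = 48/7, q = -80/7, minimum f = -1264/7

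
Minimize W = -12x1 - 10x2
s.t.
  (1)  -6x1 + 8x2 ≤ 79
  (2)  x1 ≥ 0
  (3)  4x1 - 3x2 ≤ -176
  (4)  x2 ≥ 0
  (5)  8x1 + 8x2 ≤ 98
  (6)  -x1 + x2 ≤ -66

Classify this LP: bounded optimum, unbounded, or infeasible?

The boundaries 8x1 + 8x2 = 98 and -x1 + x2 = -66 meet at (313/8, -215/8), but that point violates 4x1 - 3x2 ≤ -176. Every candidate vertex is excluded by some other constraint, so the feasible region is empty.

infeasible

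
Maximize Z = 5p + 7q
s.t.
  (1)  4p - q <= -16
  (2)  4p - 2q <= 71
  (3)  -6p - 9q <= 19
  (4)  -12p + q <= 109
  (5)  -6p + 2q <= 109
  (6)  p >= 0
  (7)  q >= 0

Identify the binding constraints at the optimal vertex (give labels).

(1) and (5)

Extreme points and Z = 5p + 7q:
  (77/2, 170) → Z = 2765/2
  (0, 16) → Z = 112
  (0, 109/2) → Z = 763/2

The maximum is at (77/2, 170). Substituting into each constraint, equality holds for (1) and (5); the remaining constraints have slack.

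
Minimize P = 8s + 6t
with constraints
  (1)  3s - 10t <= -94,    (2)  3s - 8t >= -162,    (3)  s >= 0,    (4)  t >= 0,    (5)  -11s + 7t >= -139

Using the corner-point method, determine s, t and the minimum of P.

Corner points and P = 8s + 6t:
  (0, 47/5) → P = 282/5
  (2048/89, 1451/89) → P = 25090/89
  (0, 81/4) → P = 243/2
  (2246/67, 2199/67) → P = 31162/67

s = 0, t = 47/5, minimum P = 282/5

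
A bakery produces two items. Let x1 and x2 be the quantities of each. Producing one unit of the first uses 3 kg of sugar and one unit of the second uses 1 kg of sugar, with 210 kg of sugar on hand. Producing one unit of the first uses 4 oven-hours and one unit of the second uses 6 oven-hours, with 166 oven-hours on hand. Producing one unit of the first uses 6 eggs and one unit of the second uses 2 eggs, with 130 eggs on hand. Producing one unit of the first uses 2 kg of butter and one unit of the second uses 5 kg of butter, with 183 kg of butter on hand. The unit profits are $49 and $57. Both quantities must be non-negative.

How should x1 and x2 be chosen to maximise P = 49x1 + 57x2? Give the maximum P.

x1 = 16, x2 = 17, maximum P = 1753

Extreme points and P = 49x1 + 57x2:
  (0, 0) → P = 0
  (0, 83/3) → P = 1577
  (65/3, 0) → P = 3185/3
  (16, 17) → P = 1753

The optimum lies where 4x1 + 6x2 = 166 and 6x1 + 2x2 = 130.
Solving simultaneously gives x1 = 16, x2 = 17.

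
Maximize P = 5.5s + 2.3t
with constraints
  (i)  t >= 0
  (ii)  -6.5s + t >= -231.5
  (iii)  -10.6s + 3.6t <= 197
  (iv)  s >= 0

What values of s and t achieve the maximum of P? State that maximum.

s = 80.5, t = 291.75, maximum P = 1113.775

Vertices and P = 5.5s + 2.3t:
  (463/13, 0) → P = 5093/26
  (0, 0) → P = 0
  (161/2, 1167/4) → P = 44551/40
  (0, 985/18) → P = 4531/36

At the optimal vertex, -6.5s + t = -231.5 and -10.6s + 3.6t = 197.
Solving simultaneously gives s = 161/2, t = 1167/4.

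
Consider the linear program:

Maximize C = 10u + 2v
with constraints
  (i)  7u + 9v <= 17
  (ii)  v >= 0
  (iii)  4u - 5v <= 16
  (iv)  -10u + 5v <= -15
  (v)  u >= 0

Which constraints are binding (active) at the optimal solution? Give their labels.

(i) and (ii)

Feasible corners and C = 10u + 2v:
  (17/7, 0) → C = 170/7
  (44/25, 13/25) → C = 466/25
  (3/2, 0) → C = 15

The maximum is at (17/7, 0). Substituting into each constraint, equality holds for (i) and (ii); the remaining constraints have slack.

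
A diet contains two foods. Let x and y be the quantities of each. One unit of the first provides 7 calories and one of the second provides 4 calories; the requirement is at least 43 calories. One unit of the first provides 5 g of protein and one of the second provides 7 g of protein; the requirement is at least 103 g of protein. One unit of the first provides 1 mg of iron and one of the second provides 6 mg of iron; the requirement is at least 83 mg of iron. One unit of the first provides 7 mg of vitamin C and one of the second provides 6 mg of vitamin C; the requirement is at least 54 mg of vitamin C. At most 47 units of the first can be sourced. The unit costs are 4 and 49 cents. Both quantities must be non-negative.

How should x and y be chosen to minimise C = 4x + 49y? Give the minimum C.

x = 47, y = 6, minimum C = 482

Extreme points and C = 4x + 49y:
  (0, 103/7) → C = 721
  (37/23, 312/23) → C = 15436/23
  (47, 6) → C = 482
The feasible region is unbounded (it extends along (0, 1)), but C strictly increases along every unbounded feasible direction, so there is no improving ray and the minimum is attained at a vertex.

At the optimal vertex, x + 6y = 83 and x = 47.
Solving simultaneously gives x = 47, y = 6.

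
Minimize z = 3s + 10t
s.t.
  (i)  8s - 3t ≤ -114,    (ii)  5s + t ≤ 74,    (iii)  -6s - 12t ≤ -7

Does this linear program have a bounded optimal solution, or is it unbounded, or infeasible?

Extreme points and z = 3s + 10t:
  (108/23, 1162/23) → z = 11944/23
  (-449/38, 370/57) → z = 3359/114
The feasible region has finitely many vertices and no improving ray; the minimum is 3359/114 at (-449/38, 370/57).

bounded optimum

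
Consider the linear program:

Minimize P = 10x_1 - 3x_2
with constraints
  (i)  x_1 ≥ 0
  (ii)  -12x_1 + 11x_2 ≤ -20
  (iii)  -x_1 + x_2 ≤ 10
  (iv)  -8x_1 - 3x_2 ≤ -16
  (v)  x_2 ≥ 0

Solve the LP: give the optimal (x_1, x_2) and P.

The feasible region is unbounded (it extends along (1, 1), (1, 0)), but P strictly increases along every unbounded feasible direction, so there is no improving ray and the minimum is attained at a vertex.

x_1 = 59/31, x_2 = 8/31, minimum P = 566/31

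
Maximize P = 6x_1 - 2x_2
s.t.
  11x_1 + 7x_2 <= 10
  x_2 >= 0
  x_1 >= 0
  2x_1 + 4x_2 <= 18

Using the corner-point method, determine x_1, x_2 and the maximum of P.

Corner points and P = 6x_1 - 2x_2:
  (10/11, 0) → P = 60/11
  (0, 10/7) → P = -20/7
  (0, 0) → P = 0

At the optimal vertex, 11x_1 + 7x_2 = 10 and x_2 = 0.
Solving simultaneously gives x_1 = 10/11, x_2 = 0.

x_1 = 10/11, x_2 = 0, maximum P = 60/11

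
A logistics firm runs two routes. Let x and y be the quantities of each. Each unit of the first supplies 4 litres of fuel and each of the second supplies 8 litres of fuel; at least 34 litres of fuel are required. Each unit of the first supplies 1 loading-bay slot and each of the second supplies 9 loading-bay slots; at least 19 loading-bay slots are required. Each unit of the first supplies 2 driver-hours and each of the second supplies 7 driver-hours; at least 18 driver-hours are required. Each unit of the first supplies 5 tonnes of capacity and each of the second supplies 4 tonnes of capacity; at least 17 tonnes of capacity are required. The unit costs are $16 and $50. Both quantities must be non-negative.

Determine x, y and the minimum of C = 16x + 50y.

x = 11/2, y = 3/2, minimum C = 163

The feasible region is unbounded (it extends along (0, 1), (1, 0)), but C strictly increases along every unbounded feasible direction, so there is no improving ray and the minimum is attained at a vertex.

At the optimal vertex, 4x + 8y = 34 and x + 9y = 19.
Solving simultaneously gives x = 11/2, y = 3/2.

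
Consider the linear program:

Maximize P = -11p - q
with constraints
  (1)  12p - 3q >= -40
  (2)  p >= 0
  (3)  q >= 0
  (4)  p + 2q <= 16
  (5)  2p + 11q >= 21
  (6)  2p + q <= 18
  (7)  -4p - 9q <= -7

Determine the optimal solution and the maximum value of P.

p = 0, q = 21/11, maximum P = -21/11

Corner points and P = -11p - q:
  (0, 8) → P = -8
  (0, 21/11) → P = -21/11
  (20/3, 14/3) → P = -78
  (177/20, 3/10) → P = -1953/20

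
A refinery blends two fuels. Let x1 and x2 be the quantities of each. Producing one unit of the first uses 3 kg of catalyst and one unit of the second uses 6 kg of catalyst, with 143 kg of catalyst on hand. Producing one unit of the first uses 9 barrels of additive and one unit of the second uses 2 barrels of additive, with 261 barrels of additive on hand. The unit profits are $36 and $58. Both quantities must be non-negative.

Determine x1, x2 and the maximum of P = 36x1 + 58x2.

x1 = 80/3, x2 = 21/2, maximum P = 1569

Extreme points and P = 36x1 + 58x2:
  (0, 0) → P = 0
  (0, 143/6) → P = 4147/3
  (29, 0) → P = 1044
  (80/3, 21/2) → P = 1569

The binding constraints are 3x1 + 6x2 = 143 and 9x1 + 2x2 = 261.
Solving simultaneously gives x1 = 80/3, x2 = 21/2.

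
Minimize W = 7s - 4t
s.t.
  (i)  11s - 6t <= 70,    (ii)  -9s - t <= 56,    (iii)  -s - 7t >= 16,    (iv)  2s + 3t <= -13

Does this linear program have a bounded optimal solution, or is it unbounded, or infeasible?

Extreme points and W = 7s - 4t:
  (-266/65, -1246/65) → W = 3122/65
  (44/15, -283/45) → W = 2056/45
  (-188/31, -44/31) → W = -1140/31
  (-43/11, -19/11) → W = -225/11
The feasible region has finitely many vertices and no improving ray; the minimum is -1140/31 at (-188/31, -44/31).

bounded optimum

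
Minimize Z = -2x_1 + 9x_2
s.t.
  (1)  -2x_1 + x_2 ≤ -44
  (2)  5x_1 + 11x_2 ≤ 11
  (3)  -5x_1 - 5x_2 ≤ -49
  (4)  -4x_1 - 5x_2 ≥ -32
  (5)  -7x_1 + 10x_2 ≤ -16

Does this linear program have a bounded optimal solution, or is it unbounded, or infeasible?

unbounded

From the feasible point (269/15, -122/15), moving in the direction (5, -5) keeps every constraint satisfied while Z decreases without bound.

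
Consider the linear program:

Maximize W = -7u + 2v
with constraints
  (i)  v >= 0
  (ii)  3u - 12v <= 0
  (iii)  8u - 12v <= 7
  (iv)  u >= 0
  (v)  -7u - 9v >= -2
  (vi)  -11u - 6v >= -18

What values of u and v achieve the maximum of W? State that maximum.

u = 0, v = 2/9, maximum W = 4/9

The binding constraints are u = 0 and -7u - 9v = -2.
Solving simultaneously gives u = 0, v = 2/9.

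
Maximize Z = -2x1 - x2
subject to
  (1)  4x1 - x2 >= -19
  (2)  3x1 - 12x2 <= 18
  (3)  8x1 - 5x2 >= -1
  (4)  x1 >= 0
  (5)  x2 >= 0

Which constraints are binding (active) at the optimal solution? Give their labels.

Feasible corners and Z = -2x1 - x2:
  (6, 0) → Z = -12
  (0, 1/5) → Z = -1/5
  (0, 0) → Z = 0
The feasible region is unbounded (it extends along (5, 8), (4, 1)), but Z strictly decreases along every unbounded feasible direction, so there is no improving ray and the maximum is attained at a vertex.

The maximum is at (0, 0). Substituting into each constraint, equality holds for (4) and (5); the remaining constraints have slack.

(4) and (5)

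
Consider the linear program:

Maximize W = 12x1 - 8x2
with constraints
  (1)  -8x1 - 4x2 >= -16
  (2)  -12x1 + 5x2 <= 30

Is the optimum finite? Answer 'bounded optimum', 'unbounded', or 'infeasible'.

unbounded

From the feasible point (-5/11, 54/11), moving in the direction (-5, -12) keeps every constraint satisfied while W increases without bound.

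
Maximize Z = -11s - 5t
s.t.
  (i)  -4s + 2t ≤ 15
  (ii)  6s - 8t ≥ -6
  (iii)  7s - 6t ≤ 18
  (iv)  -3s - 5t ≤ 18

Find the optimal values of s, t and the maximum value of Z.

Extreme points and Z = -11s - 5t:
  (9, 15/2) → Z = -273/2
  (-29/9, -5/3) → Z = 394/9
  (-18/53, -180/53) → Z = 1098/53

At the optimal vertex, 6s - 8t = -6 and -3s - 5t = 18.
Solving simultaneously gives s = -29/9, t = -5/3.

s = -29/9, t = -5/3, maximum Z = 394/9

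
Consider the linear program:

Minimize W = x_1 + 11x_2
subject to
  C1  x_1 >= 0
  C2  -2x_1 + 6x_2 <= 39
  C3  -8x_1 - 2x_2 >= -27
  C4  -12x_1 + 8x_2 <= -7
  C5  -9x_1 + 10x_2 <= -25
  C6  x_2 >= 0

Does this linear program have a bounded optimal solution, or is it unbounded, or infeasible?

bounded optimum

Corner points and W = x_1 + 11x_2:
  (160/49, 43/98) → W = 793/98
  (27/8, 0) → W = 27/8
  (25/9, 0) → W = 25/9
The feasible region has finitely many vertices and no improving ray; the minimum is 25/9 at (25/9, 0).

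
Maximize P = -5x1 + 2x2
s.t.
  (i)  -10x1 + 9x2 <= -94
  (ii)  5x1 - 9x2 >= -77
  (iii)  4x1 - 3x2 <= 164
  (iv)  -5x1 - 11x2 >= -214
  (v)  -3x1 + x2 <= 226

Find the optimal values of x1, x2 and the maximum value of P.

Corner points and P = -5x1 + 2x2:
  (592/31, 334/31) → P = -2292/31
  (-2128/17, -2542/17) → P = 5556/17
  (2446/59, 36/59) → P = -12158/59
  (-842/5, -1396/5) → P = 1418/5

x1 = -2128/17, x2 = -2542/17, maximum P = 5556/17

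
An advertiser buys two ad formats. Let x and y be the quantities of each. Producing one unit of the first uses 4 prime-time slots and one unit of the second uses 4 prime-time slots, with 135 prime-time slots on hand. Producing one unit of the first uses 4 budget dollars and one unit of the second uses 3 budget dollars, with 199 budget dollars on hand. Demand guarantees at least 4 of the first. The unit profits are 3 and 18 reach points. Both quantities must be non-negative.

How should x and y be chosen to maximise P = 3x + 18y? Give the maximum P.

The optimum lies where 4x + 4y = 135 and x = 4.
Solving simultaneously gives x = 4, y = 119/4.

x = 4, y = 119/4, maximum P = 1095/2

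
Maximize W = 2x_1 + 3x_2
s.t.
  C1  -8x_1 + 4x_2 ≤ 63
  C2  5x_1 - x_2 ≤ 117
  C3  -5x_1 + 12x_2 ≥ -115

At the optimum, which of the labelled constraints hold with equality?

C1 and C2

Vertices and W = 2x_1 + 3x_2:
  (177/4, 417/4) → W = 1605/4
  (-16, -65/4) → W = -323/4
  (1289/55, 2/11) → W = 2608/55

The maximum is at (177/4, 417/4). Substituting into each constraint, equality holds for C1 and C2; the remaining constraints have slack.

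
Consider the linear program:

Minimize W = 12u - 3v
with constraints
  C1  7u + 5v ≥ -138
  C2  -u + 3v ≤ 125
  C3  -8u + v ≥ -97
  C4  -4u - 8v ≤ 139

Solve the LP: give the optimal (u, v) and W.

u = -1039/26, v = 737/26, minimum W = -14679/26

Extreme points and W = 12u - 3v:
  (-1039/26, 737/26) → W = -14679/26
  (-409/36, -421/36) → W = -405/4
  (416/23, 1097/23) → W = 1701/23
  (637/68, -375/17) → W = 3036/17

The binding constraints are 7u + 5v = -138 and -u + 3v = 125.
Solving simultaneously gives u = -1039/26, v = 737/26.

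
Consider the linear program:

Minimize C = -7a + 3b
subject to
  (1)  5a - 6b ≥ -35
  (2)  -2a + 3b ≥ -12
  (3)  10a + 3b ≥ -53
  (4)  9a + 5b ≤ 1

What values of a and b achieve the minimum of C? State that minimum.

a = 63/37, b = -106/37, minimum C = -759/37

Corner points and C = -7a + 3b:
  (-141/25, 17/15) → C = 1072/25
  (-169/79, 320/79) → C = 2143/79
  (-41/12, -113/18) → C = 61/12
  (63/37, -106/37) → C = -759/37

The binding constraints are -2a + 3b = -12 and 9a + 5b = 1.
Solving simultaneously gives a = 63/37, b = -106/37.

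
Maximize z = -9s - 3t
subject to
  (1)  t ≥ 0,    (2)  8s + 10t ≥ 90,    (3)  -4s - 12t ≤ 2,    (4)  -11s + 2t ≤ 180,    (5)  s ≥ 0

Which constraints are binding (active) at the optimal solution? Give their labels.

(2) and (5)

Vertices and z = -9s - 3t:
  (45/4, 0) → z = -405/4
  (0, 9) → z = -27
  (0, 90) → z = -270
The feasible region is unbounded (it extends along (1, 0), (2, 11)), but z strictly decreases along every unbounded feasible direction, so there is no improving ray and the maximum is attained at a vertex.

The maximum is at (0, 9). Substituting into each constraint, equality holds for (2) and (5); the remaining constraints have slack.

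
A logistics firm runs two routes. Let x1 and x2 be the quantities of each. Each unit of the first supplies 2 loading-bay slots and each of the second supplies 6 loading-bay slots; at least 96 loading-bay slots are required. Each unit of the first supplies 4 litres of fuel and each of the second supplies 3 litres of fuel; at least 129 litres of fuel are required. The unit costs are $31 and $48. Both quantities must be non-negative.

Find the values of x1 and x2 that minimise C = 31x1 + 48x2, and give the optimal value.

Vertices and C = 31x1 + 48x2:
  (0, 43) → C = 2064
  (48, 0) → C = 1488
  (27, 7) → C = 1173
The feasible region is unbounded (it extends along (0, 1), (1, 0)), but C strictly increases along every unbounded feasible direction, so there is no improving ray and the minimum is attained at a vertex.

The optimum lies where 2x1 + 6x2 = 96 and 4x1 + 3x2 = 129.
Solving simultaneously gives x1 = 27, x2 = 7.

x1 = 27, x2 = 7, minimum C = 1173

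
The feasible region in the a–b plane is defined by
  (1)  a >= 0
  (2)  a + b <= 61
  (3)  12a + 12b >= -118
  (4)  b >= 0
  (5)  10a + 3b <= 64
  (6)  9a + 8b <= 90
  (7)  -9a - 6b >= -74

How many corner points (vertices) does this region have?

Pairwise boundary intersections that survive every other constraint:
  (0, 0)
  (0, 45/4)
  (32/5, 0)
  (54/11, 164/33)
  (26/9, 8)

5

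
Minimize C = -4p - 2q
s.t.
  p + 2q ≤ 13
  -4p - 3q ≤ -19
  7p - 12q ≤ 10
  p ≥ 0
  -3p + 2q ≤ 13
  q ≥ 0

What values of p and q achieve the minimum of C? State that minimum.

p = 88/13, q = 81/26, minimum C = -433/13

Extreme points and C = -4p - 2q:
  (88/13, 81/26) → C = -433/13
  (0, 13/2) → C = -13
  (86/23, 31/23) → C = -406/23
  (0, 19/3) → C = -38/3

The binding constraints are p + 2q = 13 and 7p - 12q = 10.
Solving simultaneously gives p = 88/13, q = 81/26.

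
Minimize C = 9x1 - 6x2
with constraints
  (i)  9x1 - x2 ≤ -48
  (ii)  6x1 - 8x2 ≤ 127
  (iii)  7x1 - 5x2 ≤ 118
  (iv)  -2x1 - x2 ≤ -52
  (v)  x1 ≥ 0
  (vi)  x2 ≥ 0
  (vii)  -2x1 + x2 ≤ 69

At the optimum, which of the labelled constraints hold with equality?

Corner points and C = 9x1 - 6x2:
  (4/11, 564/11) → C = -3348/11
  (3, 75) → C = -423
  (0, 52) → C = -312
  (0, 69) → C = -414

The minimum is at (3, 75). Substituting into each constraint, equality holds for (i) and (vii); the remaining constraints have slack.

(i) and (vii)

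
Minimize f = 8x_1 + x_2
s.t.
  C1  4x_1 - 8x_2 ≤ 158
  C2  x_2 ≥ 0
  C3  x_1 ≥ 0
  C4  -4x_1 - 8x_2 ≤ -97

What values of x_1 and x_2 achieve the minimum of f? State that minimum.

x_1 = 0, x_2 = 97/8, minimum f = 97/8

Vertices and f = 8x_1 + x_2:
  (79/2, 0) → f = 316
  (97/4, 0) → f = 194
  (0, 97/8) → f = 97/8
The feasible region is unbounded (it extends along (0, 1), (2, 1)), but f strictly increases along every unbounded feasible direction, so there is no improving ray and the minimum is attained at a vertex.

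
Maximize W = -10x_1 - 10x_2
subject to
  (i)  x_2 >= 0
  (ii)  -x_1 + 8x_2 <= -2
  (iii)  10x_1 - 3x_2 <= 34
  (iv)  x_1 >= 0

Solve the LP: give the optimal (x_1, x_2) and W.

x_1 = 2, x_2 = 0, maximum W = -20

Extreme points and W = -10x_1 - 10x_2:
  (2, 0) → W = -20
  (17/5, 0) → W = -34
  (38/11, 2/11) → W = -400/11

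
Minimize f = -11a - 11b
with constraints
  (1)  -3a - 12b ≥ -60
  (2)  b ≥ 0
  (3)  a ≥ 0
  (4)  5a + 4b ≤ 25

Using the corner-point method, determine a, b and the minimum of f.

a = 5/4, b = 75/16, minimum f = -1045/16

Corner points and f = -11a - 11b:
  (0, 5) → f = -55
  (5/4, 75/16) → f = -1045/16
  (0, 0) → f = 0
  (5, 0) → f = -55

The binding constraints are -3a - 12b = -60 and 5a + 4b = 25.
Solving simultaneously gives a = 5/4, b = 75/16.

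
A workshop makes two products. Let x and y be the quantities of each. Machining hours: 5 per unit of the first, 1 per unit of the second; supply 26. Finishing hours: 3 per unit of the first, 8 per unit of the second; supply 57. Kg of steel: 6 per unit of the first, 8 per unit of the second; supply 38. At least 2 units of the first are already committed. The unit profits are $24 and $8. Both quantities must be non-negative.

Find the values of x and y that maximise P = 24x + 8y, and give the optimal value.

Vertices and P = 24x + 8y:
  (26/5, 0) → P = 624/5
  (2, 0) → P = 48
  (5, 1) → P = 128
  (2, 13/4) → P = 74

The binding constraints are 5x + y = 26 and 6x + 8y = 38.
Solving simultaneously gives x = 5, y = 1.

x = 5, y = 1, maximum P = 128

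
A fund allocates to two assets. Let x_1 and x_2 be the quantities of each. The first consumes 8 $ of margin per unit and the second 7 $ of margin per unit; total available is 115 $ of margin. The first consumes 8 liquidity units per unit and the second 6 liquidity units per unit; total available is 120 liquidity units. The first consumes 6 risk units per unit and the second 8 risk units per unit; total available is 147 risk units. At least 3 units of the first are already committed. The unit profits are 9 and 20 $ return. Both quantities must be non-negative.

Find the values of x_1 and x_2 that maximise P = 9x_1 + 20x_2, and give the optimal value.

x_1 = 3, x_2 = 13, maximum P = 287

Vertices and P = 9x_1 + 20x_2:
  (115/8, 0) → P = 1035/8
  (3, 0) → P = 27
  (3, 13) → P = 287

The optimum lies where 8x_1 + 7x_2 = 115 and x_1 = 3.
Solving simultaneously gives x_1 = 3, x_2 = 13.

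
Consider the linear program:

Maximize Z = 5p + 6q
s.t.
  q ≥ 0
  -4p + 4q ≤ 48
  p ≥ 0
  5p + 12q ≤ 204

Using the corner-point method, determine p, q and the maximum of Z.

p = 204/5, q = 0, maximum Z = 204

Vertices and Z = 5p + 6q:
  (0, 0) → Z = 0
  (204/5, 0) → Z = 204
  (0, 12) → Z = 72
  (60/17, 264/17) → Z = 1884/17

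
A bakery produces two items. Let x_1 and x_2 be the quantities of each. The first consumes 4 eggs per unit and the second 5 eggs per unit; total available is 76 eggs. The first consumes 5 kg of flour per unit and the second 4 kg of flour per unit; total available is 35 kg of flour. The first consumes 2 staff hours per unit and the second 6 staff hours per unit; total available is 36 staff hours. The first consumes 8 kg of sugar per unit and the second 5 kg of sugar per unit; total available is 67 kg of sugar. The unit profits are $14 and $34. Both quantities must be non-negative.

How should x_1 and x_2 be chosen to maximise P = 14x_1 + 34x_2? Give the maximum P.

x_1 = 3, x_2 = 5, maximum P = 212

Extreme points and P = 14x_1 + 34x_2:
  (0, 0) → P = 0
  (0, 6) → P = 204
  (7, 0) → P = 98
  (3, 5) → P = 212

The optimum lies where 5x_1 + 4x_2 = 35 and 2x_1 + 6x_2 = 36.
Solving simultaneously gives x_1 = 3, x_2 = 5.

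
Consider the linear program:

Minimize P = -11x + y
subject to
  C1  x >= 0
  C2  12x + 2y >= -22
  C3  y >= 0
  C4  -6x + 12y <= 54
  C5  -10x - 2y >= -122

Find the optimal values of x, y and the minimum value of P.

Vertices and P = -11x + y:
  (0, 0) → P = 0
  (0, 9/2) → P = 9/2
  (61/5, 0) → P = -671/5
  (113/11, 106/11) → P = -1137/11

At the optimal vertex, y = 0 and -10x - 2y = -122.
Solving simultaneously gives x = 61/5, y = 0.

x = 61/5, y = 0, minimum P = -671/5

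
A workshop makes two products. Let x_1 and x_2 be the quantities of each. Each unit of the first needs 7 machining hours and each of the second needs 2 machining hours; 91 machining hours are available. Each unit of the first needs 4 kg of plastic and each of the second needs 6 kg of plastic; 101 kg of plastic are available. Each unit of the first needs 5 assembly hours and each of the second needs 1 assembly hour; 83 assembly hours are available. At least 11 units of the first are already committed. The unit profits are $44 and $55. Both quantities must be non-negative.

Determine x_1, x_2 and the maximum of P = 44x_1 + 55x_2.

x_1 = 11, x_2 = 7, maximum P = 869

The binding constraints are 7x_1 + 2x_2 = 91 and x_1 = 11.
Solving simultaneously gives x_1 = 11, x_2 = 7.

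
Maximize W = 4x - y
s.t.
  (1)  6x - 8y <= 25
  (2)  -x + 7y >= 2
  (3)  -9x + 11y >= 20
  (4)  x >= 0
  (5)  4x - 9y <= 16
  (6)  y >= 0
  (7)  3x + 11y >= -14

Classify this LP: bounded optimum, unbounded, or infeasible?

unbounded

From the feasible point (0, 20/11), moving in the direction (11, 9) keeps every constraint satisfied while W increases without bound.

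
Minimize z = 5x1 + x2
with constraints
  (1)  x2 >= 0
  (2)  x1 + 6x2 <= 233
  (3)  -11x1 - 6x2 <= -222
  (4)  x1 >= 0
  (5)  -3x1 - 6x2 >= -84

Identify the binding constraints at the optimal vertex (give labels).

Extreme points and z = 5x1 + x2:
  (222/11, 0) → z = 1110/11
  (28, 0) → z = 140
  (69/4, 43/8) → z = 733/8

The minimum is at (69/4, 43/8). Substituting into each constraint, equality holds for (3) and (5); the remaining constraints have slack.

(3) and (5)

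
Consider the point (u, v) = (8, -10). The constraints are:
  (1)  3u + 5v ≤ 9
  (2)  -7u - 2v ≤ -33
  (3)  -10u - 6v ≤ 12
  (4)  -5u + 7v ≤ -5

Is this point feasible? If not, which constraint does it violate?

feasible

(1): -26 ≤ 9 ✓
(2): -36 ≤ -33 ✓
(3): -20 ≤ 12 ✓
(4): -110 ≤ -5 ✓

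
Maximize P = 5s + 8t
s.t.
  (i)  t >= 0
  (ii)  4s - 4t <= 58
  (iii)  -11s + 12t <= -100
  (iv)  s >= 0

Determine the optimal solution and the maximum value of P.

The binding constraints are 4s - 4t = 58 and -11s + 12t = -100.
Solving simultaneously gives s = 74, t = 119/2.

s = 74, t = 119/2, maximum P = 846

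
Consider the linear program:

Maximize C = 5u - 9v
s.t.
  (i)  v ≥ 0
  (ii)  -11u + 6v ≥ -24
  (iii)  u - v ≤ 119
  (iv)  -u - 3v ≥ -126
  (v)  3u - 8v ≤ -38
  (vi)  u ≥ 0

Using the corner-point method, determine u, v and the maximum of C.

u = 6, v = 7, maximum C = -33

Vertices and C = 5u - 9v:
  (276/13, 454/13) → C = -2706/13
  (6, 7) → C = -33
  (0, 42) → C = -378
  (0, 19/4) → C = -171/4

At the optimal vertex, -11u + 6v = -24 and 3u - 8v = -38.
Solving simultaneously gives u = 6, v = 7.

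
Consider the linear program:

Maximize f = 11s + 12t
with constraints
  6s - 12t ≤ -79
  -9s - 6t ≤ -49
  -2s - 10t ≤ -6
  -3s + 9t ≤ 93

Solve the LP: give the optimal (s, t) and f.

s = 45/2, t = 107/6, maximum f = 923/2

Vertices and f = 11s + 12t:
  (19/24, 335/48) → f = 2219/24
  (45/2, 107/6) → f = 923/2
  (-13/11, 328/33) → f = 1169/11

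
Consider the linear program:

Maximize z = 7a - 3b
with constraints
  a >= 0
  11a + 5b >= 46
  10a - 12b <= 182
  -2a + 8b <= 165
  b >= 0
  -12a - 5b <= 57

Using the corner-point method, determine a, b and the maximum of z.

Vertices and z = 7a - 3b:
  (0, 46/5) → z = -138/5
  (0, 165/8) → z = -495/8
  (46/11, 0) → z = 322/11
  (859/14, 1007/28) → z = 9005/28
  (91/5, 0) → z = 637/5

a = 859/14, b = 1007/28, maximum z = 9005/28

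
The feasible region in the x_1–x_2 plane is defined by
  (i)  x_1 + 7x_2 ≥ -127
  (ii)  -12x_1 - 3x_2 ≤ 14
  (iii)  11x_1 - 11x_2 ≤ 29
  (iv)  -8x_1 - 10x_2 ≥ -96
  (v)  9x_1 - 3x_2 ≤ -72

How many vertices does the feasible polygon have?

The feasible vertices (each the meet of two boundaries and inside every other half-plane) are:
  (-107/24, 79/6)
  (-86/21, 82/7)
  (-72/19, 240/19)

3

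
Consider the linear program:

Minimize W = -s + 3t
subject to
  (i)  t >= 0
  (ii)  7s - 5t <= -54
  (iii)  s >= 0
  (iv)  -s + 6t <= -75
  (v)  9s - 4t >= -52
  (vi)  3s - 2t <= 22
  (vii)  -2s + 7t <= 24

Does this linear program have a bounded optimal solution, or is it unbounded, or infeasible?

The boundaries 3s - 2t = 22 and -2s + 7t = 24 meet at (202/17, 116/17), but that point violates 7s - 5t ≤ -54. Every candidate vertex is excluded by some other constraint, so the feasible region is empty.

infeasible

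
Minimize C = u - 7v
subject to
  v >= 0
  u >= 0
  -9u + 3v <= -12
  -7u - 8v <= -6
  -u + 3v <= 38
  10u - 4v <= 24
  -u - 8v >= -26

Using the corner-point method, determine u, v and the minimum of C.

u = 58/25, v = 74/25, minimum C = -92/5

Feasible corners and C = u - 7v:
  (4/3, 0) → C = 4/3
  (12/5, 0) → C = 12/5
  (58/25, 74/25) → C = -92/5
  (74/21, 59/21) → C = -113/7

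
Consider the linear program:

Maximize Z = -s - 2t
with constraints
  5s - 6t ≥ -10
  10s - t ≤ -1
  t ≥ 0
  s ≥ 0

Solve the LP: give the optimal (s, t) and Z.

s = 0, t = 1, maximum Z = -2

Vertices and Z = -s - 2t:
  (4/55, 19/11) → Z = -194/55
  (0, 5/3) → Z = -10/3
  (0, 1) → Z = -2

The binding constraints are 10s - t = -1 and s = 0.
Solving simultaneously gives s = 0, t = 1.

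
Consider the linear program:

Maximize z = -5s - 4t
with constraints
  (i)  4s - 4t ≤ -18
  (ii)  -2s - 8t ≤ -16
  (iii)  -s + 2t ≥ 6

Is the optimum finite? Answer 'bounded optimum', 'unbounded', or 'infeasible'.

unbounded

From the feasible point (-2, 5/2), moving in the direction (-8, 2) keeps every constraint satisfied while z increases without bound.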